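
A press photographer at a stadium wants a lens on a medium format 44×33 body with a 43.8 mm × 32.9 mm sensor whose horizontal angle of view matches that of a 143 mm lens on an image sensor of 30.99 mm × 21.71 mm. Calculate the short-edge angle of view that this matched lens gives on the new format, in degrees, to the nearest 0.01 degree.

Equal horizontal AOV ⇒ f₂ = f₁ · 43.8/30.99 = 143 × 1.41336 ≈ 202.1104 mm.
Short-edge AOV on the new format = 2·arctan(32.9 / (2 × 202.1104)) = 2·arctan(0.08139) ≈ 9.3062°.

9.31°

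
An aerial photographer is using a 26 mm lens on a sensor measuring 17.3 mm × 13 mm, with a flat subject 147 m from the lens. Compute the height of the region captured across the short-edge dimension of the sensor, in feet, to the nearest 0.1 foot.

241.1 ft

dₒ: 147 m = 147000 mm.
Similar triangles through the lens centre give W/dₒ = h/dᵢ; with 1/f = 1/dₒ + 1/dᵢ this gives W = h·(dₒ − f)/f.
W = 13 mm × (147000 − 26) / 26 = 13 × 5652.8462 ≈ 73487.000 mm = 73487.000/304.8 ft = 241.099 ft.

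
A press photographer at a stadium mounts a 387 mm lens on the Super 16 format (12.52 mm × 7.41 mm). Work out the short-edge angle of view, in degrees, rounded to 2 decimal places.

1.10°

Angle of view α = 2·arctan(h/2f) with h = 7.41 mm and f = 387 mm.
h/2f = 0.00957; arctan(0.00957) ≈ 0.5485°, so α ≈ 1.0970°.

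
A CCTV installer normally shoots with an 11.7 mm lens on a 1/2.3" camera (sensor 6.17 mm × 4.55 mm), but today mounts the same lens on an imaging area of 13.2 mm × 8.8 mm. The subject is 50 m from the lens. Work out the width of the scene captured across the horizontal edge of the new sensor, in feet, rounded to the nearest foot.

185 ft

The focal length stays 11.7 mm; the relevant sensor dimension is now w = 13.2 mm. Object distance dₒ = 50 m = 50000 mm.
Thin-lens field width W = w·(dₒ − f)/f = 13.2 × (50000 − 11.7)/11.7 ≈ 56397.056 mm = 56397.056/304.8 ft = 185.03 ft.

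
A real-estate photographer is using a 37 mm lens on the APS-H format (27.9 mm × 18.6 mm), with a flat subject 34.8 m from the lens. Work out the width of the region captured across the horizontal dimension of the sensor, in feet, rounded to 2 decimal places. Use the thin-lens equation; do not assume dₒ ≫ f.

dₒ: 34.8 m = 34800 mm.
Similar triangles through the lens centre give W/dₒ = w/dᵢ; with 1/f = 1/dₒ + 1/dᵢ this gives W = w·(dₒ − f)/f.
W = 27.9 mm × (34800 − 37) / 37 = 27.9 × 939.5405 ≈ 26213.181 mm = 26213.181/304.8 ft = 86.0013 ft.

86.00 ft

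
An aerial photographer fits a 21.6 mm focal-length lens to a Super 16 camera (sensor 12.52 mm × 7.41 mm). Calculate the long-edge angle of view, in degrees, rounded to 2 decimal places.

32.32°

Angle of view α = 2·arctan(w/2f) with w = 12.52 mm and f = 21.6 mm.
w/2f = 0.28981; arctan(0.28981) ≈ 16.1624°, so α ≈ 32.3247°.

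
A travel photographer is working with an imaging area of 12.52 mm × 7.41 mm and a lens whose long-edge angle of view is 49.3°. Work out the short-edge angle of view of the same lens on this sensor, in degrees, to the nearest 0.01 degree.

From the long-edge AOV: f = 12.52 / (2·tan(24.65°)) = 12.52 / 0.91778 ≈ 13.6416 mm.
Short-edge AOV = 2·arctan(7.41 / (2 × 13.6416)) = 2·arctan(0.27160) ≈ 30.3896°.

30.39°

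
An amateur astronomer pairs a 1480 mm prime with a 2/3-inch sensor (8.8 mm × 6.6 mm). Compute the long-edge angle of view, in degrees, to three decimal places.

Angle of view α = 2·arctan(w/2f) with w = 8.8 mm and f = 1480 mm.
w/2f = 0.00297; arctan(0.00297) ≈ 0.1703°, so α ≈ 0.3407°.

0.341°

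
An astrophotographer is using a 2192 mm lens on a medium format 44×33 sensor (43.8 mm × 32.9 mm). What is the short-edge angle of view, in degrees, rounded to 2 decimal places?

0.86°

Angle of view α = 2·arctan(h/2f) with h = 32.9 mm and f = 2192 mm.
h/2f = 0.00750; arctan(0.00750) ≈ 0.4300°, so α ≈ 0.8599°.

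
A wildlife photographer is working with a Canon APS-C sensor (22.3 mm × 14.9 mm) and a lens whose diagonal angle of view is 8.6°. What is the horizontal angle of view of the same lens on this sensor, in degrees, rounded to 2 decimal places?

7.15°

Sensor diagonal = √(22.3² + 14.9²) = √719.3000 ≈ 26.8198 mm.
From the diagonal AOV: f = 26.8198 / (2·tan(4.3°)) = 26.8198 / 0.15038 ≈ 178.3458 mm.
Horizontal AOV = 2·arctan(22.3 / (2 × 178.3458)) = 2·arctan(0.06252) ≈ 7.1548°.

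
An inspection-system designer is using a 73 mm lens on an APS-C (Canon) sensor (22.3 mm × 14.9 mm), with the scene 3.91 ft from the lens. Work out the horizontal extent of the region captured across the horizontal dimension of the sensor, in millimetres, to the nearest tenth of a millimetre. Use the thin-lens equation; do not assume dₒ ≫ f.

341.8 mm

dₒ: 3.91 ft × 304.8 mm/ft = 1191.77 mm.
Similar triangles through the lens centre give W/dₒ = w/dᵢ; with 1/f = 1/dₒ + 1/dᵢ this gives W = w·(dₒ − f)/f.
W = 22.3 mm × (1191.77 − 73) / 73 = 22.3 × 15.3256 ≈ 341.761 mm.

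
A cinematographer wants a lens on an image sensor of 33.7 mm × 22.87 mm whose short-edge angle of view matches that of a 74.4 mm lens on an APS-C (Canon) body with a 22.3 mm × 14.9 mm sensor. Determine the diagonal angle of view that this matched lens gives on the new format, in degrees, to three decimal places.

Equal short-edge AOV ⇒ f₂ = f₁ · 22.87/14.9 = 74.4 × 1.53490 ≈ 114.1965 mm.
Sensor diagonal = √(33.7² + 22.87²) = √1658.7269 ≈ 40.7275 mm.
Diagonal AOV on the new format = 2·arctan(40.7275 / (2 × 114.1965)) = 2·arctan(0.17832) ≈ 20.2216°.

20.222°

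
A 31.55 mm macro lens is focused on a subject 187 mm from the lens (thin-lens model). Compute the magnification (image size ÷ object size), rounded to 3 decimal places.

Thin lens: 1/f = 1/dₒ + 1/dᵢ → 1/dᵢ = 1/31.55 − 1/187 = 0.0263481 mm⁻¹, so dᵢ ≈ 37.9534 mm.
Magnification m = dᵢ/dₒ = 37.9534/187 ≈ 0.20296.

0.203×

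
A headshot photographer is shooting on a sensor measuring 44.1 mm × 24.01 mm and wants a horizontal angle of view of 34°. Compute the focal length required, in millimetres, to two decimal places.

72.12 mm

From α = 2·arctan(w/2f) we get f = w / (2·tan(α/2)).
With w = 44.1 mm and α/2 = 17°, tan(α/2) ≈ 0.30573, so f ≈ 44.1 / 0.61146 ≈ 72.1223 mm.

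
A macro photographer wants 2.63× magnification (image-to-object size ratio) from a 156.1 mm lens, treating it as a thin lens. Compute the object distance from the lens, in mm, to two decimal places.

With m = dᵢ/dₒ and 1/f = 1/dₒ + 1/dᵢ, substituting dᵢ = m·dₒ gives 1/f = (1 + 1/m)/dₒ, hence dₒ = f·(1 + 1/m).
dₒ = 156.1 × (1 + 1/2.63) = 156.1 × 1.38023 ≈ 215.454 mm.

215.45 mm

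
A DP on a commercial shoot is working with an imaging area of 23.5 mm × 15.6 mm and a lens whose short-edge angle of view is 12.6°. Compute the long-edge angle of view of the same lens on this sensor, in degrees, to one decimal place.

From the short-edge AOV: f = 15.6 / (2·tan(6.3°)) = 15.6 / 0.22080 ≈ 70.6515 mm.
Long-edge AOV = 2·arctan(23.5 / (2 × 70.6515)) = 2·arctan(0.16631) ≈ 18.8848°.

18.9°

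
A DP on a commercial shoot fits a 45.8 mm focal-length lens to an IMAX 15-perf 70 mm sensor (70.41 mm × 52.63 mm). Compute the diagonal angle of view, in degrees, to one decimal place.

87.6°

Sensor diagonal = √(70.41² + 52.63²) = √7727.4850 ≈ 87.9061 mm.
Angle of view α = 2·arctan(d/2f) with d = 87.9061 mm and f = 45.8 mm.
d/2f = 0.95967; arctan(0.95967) ≈ 43.8211°, so α ≈ 87.6423°.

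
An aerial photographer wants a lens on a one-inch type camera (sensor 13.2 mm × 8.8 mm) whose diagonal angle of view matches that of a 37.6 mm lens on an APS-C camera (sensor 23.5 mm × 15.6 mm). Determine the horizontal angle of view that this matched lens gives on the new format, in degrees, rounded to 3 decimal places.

34.665°

Sensor diagonal = √(23.5² + 15.6²) = √795.6100 ≈ 28.2066 mm.
Sensor diagonal = √(13.2² + 8.8²) = √251.6800 ≈ 15.8644 mm.
Equal diagonal AOV ⇒ f₂ = f₁ · 15.8644/28.2066 = 37.6 × 0.56244 ≈ 21.1476 mm.
Horizontal AOV on the new format = 2·arctan(13.2 / (2 × 21.1476)) = 2·arctan(0.31209) ≈ 34.6654°.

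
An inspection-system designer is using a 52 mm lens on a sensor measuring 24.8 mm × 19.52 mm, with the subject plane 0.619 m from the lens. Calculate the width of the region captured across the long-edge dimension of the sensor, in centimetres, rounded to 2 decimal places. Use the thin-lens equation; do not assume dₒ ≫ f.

27.04 cm

dₒ: 0.619 m = 619 mm.
Similar triangles through the lens centre give W/dₒ = w/dᵢ; with 1/f = 1/dₒ + 1/dᵢ this gives W = w·(dₒ − f)/f.
W = 24.8 mm × (619 − 52) / 52 = 24.8 × 10.9038 ≈ 270.415 mm = 27.0415 cm.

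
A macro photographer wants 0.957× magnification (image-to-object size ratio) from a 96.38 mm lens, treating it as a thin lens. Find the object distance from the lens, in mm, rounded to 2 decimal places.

197.09 mm

With m = dᵢ/dₒ and 1/f = 1/dₒ + 1/dᵢ, substituting dᵢ = m·dₒ gives 1/f = (1 + 1/m)/dₒ, hence dₒ = f·(1 + 1/m).
dₒ = 96.38 × (1 + 1/0.957) = 96.38 × 2.04493 ≈ 197.091 mm.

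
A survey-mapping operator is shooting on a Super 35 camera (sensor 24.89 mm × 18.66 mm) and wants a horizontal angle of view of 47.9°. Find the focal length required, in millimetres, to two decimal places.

28.02 mm

From α = 2·arctan(w/2f) we get f = w / (2·tan(α/2)).
With w = 24.89 mm and α/2 = 23.95°, tan(α/2) ≈ 0.44418, so f ≈ 24.89 / 0.88837 ≈ 28.0177 mm.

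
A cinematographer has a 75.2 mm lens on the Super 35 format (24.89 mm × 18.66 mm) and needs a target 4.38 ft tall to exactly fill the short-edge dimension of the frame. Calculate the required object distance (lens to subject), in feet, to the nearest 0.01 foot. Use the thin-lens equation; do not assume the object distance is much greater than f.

17.90 ft

W: 4.38 ft × 304.8 mm/ft = 1335.02 mm.
Magnification m = h/W = dᵢ/dₒ; combined with 1/f = 1/dₒ + 1/dᵢ this gives dₒ = f·(1 + W/h).
dₒ = 75.2 mm × (1 + 1335.02/18.66) = 75.2 × 72.5447 ≈ 5455.361 mm = 5455.361/304.8 ft = 17.8982 ft.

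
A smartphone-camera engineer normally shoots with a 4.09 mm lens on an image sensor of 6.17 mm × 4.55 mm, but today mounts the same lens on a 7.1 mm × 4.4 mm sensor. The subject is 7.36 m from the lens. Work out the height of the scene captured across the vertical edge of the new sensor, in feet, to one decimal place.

The focal length stays 4.09 mm; the relevant sensor dimension is now h = 4.4 mm. Object distance dₒ = 7.36 m = 7360 mm.
Thin-lens field height W = h·(dₒ − f)/f = 4.4 × (7360 − 4.09)/4.09 ≈ 7913.448 mm = 7913.448/304.8 ft = 25.9628 ft.

26.0 ft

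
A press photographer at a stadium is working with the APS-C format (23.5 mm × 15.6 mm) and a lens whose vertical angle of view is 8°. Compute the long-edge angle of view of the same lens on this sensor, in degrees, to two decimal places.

From the vertical AOV: f = 15.6 / (2·tan(4°)) = 15.6 / 0.13985 ≈ 111.5452 mm.
Long-edge AOV = 2·arctan(23.5 / (2 × 111.5452)) = 2·arctan(0.10534) ≈ 12.0265°.

12.03°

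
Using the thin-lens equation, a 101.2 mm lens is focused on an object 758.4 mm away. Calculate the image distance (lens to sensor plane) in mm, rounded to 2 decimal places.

1/dᵢ = 1/f − 1/dₒ = 1/101.2 − 1/758.4 = 0.0085629 mm⁻¹.
dᵢ = 1/0.0085629 ≈ 116.7834 mm.

116.78 mm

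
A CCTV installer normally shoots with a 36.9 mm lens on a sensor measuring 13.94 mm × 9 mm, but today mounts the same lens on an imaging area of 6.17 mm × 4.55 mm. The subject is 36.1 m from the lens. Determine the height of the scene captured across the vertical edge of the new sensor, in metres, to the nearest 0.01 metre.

The focal length stays 36.9 mm; the relevant sensor dimension is now h = 4.55 mm. Object distance dₒ = 36.1 m = 36100 mm.
Thin-lens field height W = h·(dₒ − f)/f = 4.55 × (36100 − 36.9)/36.9 ≈ 4446.805 mm = 4.44681 m.

4.45 m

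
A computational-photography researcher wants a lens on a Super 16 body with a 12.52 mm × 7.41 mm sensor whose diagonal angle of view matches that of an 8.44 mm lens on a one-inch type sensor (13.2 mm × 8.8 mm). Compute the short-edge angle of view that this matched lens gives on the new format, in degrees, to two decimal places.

Sensor diagonal = √(13.2² + 8.8²) = √251.6800 ≈ 15.8644 mm.
Sensor diagonal = √(12.52² + 7.41²) = √211.6585 ≈ 14.5485 mm.
Equal diagonal AOV ⇒ f₂ = f₁ · 14.5485/15.8644 = 8.44 × 0.91705 ≈ 7.7399 mm.
Short-edge AOV on the new format = 2·arctan(7.41 / (2 × 7.7399)) = 2·arctan(0.47869) ≈ 51.1597°.

51.16°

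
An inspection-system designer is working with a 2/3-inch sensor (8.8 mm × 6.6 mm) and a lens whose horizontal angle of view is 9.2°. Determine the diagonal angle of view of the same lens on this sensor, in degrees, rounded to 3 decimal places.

From the horizontal AOV: f = 8.8 / (2·tan(4.6°)) = 8.8 / 0.16092 ≈ 54.6869 mm.
Sensor diagonal = √(8.8² + 6.6²) = √121.0000 ≈ 11.0000 mm.
Diagonal AOV = 2·arctan(11.0000 / (2 × 54.6869)) = 2·arctan(0.10057) ≈ 11.4861°.

11.486°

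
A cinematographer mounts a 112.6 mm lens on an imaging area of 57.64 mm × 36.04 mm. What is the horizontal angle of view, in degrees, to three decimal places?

28.713°

Angle of view α = 2·arctan(w/2f) with w = 57.64 mm and f = 112.6 mm.
w/2f = 0.25595; arctan(0.25595) ≈ 14.3567°, so α ≈ 28.7133°.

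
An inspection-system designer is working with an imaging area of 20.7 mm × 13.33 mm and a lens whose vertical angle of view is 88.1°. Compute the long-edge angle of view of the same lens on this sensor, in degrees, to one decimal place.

112.7°

From the vertical AOV: f = 13.33 / (2·tan(44.05°)) = 13.33 / 1.93475 ≈ 6.8898 mm.
Long-edge AOV = 2·arctan(20.7 / (2 × 6.8898)) = 2·arctan(1.50223) ≈ 112.6983°.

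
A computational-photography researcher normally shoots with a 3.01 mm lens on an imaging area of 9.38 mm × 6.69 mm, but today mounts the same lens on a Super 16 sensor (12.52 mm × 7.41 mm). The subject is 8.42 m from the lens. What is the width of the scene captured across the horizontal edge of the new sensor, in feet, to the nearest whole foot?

The focal length stays 3.01 mm; the relevant sensor dimension is now w = 12.52 mm. Object distance dₒ = 8.42 m = 8420 mm.
Thin-lens field width W = w·(dₒ − f)/f = 12.52 × (8420 − 3.01)/3.01 ≈ 35010.204 mm = 35010.204/304.8 ft = 114.863 ft.

115 ft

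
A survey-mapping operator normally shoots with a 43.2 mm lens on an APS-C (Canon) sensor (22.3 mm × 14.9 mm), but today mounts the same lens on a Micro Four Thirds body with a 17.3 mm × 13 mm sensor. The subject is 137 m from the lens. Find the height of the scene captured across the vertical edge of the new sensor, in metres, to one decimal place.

41.2 m

The focal length stays 43.2 mm; the relevant sensor dimension is now h = 13 mm. Object distance dₒ = 137 m = 137000 mm.
Thin-lens field height W = h·(dₒ − f)/f = 13 × (137000 − 43.2)/43.2 ≈ 41213.852 mm = 41.2139 m.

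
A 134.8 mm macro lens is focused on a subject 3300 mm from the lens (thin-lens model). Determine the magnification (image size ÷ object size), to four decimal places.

0.0426×

Thin lens: 1/f = 1/dₒ + 1/dᵢ → 1/dᵢ = 1/134.8 − 1/3300 = 0.0071154 mm⁻¹, so dᵢ ≈ 140.5409 mm.
Magnification m = dᵢ/dₒ = 140.5409/3300 ≈ 0.04259.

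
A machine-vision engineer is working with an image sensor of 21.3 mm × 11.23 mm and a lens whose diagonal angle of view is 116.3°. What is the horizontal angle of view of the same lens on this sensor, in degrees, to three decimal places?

109.840°

Sensor diagonal = √(21.3² + 11.23²) = √579.8029 ≈ 24.0791 mm.
From the diagonal AOV: f = 24.0791 / (2·tan(58.15°)) = 24.0791 / 3.21939 ≈ 7.4794 mm.
Horizontal AOV = 2·arctan(21.3 / (2 × 7.4794)) = 2·arctan(1.42391) ≈ 109.8400°.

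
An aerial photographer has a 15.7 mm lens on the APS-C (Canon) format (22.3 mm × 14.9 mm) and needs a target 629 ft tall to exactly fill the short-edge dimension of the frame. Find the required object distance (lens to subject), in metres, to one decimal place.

W: 629 ft × 304.8 mm/ft = 191719.19 mm.
Magnification m = h/W = dᵢ/dₒ; combined with 1/f = 1/dₒ + 1/dᵢ this gives dₒ = f·(1 + W/h).
dₒ = 15.7 mm × (1 + 191719/14.9) = 15.7 × 12868.0600 ≈ 202028.542 mm = 202.029 m.

202.0 m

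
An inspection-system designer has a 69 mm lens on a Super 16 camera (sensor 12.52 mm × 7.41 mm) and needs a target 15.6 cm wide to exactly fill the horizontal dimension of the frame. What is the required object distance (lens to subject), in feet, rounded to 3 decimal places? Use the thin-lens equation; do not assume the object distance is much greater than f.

W: 15.6 cm = 156 mm.
Magnification m = w/W = dᵢ/dₒ; combined with 1/f = 1/dₒ + 1/dᵢ this gives dₒ = f·(1 + W/w).
dₒ = 69 mm × (1 + 156/12.52) = 69 × 13.4601 ≈ 928.744 mm = 928.744/304.8 ft = 3.04706 ft.

3.047 ft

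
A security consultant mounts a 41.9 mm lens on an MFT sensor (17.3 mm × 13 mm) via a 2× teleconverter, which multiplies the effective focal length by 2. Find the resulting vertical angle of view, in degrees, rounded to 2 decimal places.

8.87°

Effective focal length f = 41.9 × 2 = 83.8 mm.
α = 2·arctan(13 / (2 × 83.8)) = 2·arctan(0.07757) ≈ 8.8706°.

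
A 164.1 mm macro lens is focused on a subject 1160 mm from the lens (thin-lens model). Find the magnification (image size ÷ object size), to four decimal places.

Thin lens: 1/f = 1/dₒ + 1/dᵢ → 1/dᵢ = 1/164.1 − 1/1160 = 0.0052318 mm⁻¹, so dᵢ ≈ 191.1397 mm.
Magnification m = dᵢ/dₒ = 191.1397/1160 ≈ 0.16478.

0.1648×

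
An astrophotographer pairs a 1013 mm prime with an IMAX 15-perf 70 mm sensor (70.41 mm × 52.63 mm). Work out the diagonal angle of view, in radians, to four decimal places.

Sensor diagonal = √(70.41² + 52.63²) = √7727.4850 ≈ 87.9061 mm.
Angle of view α = 2·arctan(d/2f) with d = 87.9061 mm and f = 1013 mm.
d/2f = 0.04339; arctan(0.04339) ≈ 0.0434 rad, so α ≈ 0.0867 rad.

0.0867 rad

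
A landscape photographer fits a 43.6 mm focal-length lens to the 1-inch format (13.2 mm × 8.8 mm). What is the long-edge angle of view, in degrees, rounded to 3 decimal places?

17.216°

Angle of view α = 2·arctan(w/2f) with w = 13.2 mm and f = 43.6 mm.
w/2f = 0.15138; arctan(0.15138) ≈ 8.6079°, so α ≈ 17.2157°.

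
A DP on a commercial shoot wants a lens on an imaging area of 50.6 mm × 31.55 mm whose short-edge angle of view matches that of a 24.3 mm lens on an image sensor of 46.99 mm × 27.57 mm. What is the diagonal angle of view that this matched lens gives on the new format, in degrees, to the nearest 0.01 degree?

Equal short-edge AOV ⇒ f₂ = f₁ · 31.55/27.57 = 24.3 × 1.14436 ≈ 27.8079 mm.
Sensor diagonal = √(50.6² + 31.55²) = √3555.7625 ≈ 59.6302 mm.
Diagonal AOV on the new format = 2·arctan(59.6302 / (2 × 27.8079)) = 2·arctan(1.07218) ≈ 93.9899°.

93.99°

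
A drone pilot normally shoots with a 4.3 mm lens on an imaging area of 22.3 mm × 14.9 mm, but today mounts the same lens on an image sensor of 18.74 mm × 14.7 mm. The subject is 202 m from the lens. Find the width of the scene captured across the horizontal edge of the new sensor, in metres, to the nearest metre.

880 m

The focal length stays 4.3 mm; the relevant sensor dimension is now w = 18.74 mm. Object distance dₒ = 202 m = 202000 mm.
Thin-lens field width W = w·(dₒ − f)/f = 18.74 × (202000 − 4.3)/4.3 ≈ 880325.446 mm = 880.325 m.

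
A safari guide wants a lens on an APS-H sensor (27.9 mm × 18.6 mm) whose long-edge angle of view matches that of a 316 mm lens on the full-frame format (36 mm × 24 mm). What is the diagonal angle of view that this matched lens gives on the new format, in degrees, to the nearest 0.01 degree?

Equal long-edge AOV ⇒ f₂ = f₁ · 27.9/36 = 316 × 0.77500 ≈ 244.9000 mm.
Sensor diagonal = √(27.9² + 18.6²) = √1124.3700 ≈ 33.5316 mm.
Diagonal AOV on the new format = 2·arctan(33.5316 / (2 × 244.9000)) = 2·arctan(0.06846) ≈ 7.8327°.

7.83°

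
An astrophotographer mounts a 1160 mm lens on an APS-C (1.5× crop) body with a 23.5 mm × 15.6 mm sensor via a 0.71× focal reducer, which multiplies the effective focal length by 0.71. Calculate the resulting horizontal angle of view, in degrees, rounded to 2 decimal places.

Effective focal length f = 1160 × 0.71 = 823.6 mm.
α = 2·arctan(23.5 / (2 × 823.6)) = 2·arctan(0.01427) ≈ 1.6347°.

1.63°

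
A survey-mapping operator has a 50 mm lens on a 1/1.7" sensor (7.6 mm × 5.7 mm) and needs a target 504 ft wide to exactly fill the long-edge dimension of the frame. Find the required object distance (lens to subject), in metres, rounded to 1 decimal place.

1010.7 m

W: 504 ft × 304.8 mm/ft = 153619.20 mm.
Magnification m = w/W = dᵢ/dₒ; combined with 1/f = 1/dₒ + 1/dᵢ this gives dₒ = f·(1 + W/w).
dₒ = 50 mm × (1 + 153619/7.6) = 50 × 20214.0520 ≈ 1010702.599 mm = 1010.7 m.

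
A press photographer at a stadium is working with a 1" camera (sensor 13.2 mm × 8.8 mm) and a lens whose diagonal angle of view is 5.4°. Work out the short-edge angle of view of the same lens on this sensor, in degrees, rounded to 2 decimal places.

3.00°

Sensor diagonal = √(13.2² + 8.8²) = √251.6800 ≈ 15.8644 mm.
From the diagonal AOV: f = 15.8644 / (2·tan(2.7°)) = 15.8644 / 0.09432 ≈ 168.2022 mm.
Short-edge AOV = 2·arctan(8.8 / (2 × 168.2022)) = 2·arctan(0.02616) ≈ 2.9969°.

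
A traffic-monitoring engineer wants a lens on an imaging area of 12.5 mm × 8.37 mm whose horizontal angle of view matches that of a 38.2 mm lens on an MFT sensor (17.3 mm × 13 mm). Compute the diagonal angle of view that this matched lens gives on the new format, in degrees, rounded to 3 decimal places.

30.488°

Equal horizontal AOV ⇒ f₂ = f₁ · 12.5/17.3 = 38.2 × 0.72254 ≈ 27.6012 mm.
Sensor diagonal = √(12.5² + 8.37²) = √226.3069 ≈ 15.0435 mm.
Diagonal AOV on the new format = 2·arctan(15.0435 / (2 × 27.6012)) = 2·arctan(0.27252) ≈ 30.4877°.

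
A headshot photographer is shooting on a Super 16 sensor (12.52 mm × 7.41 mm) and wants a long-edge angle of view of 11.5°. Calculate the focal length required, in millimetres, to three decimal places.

From α = 2·arctan(w/2f) we get f = w / (2·tan(α/2)).
With w = 12.52 mm and α/2 = 5.75°, tan(α/2) ≈ 0.10069, so f ≈ 12.52 / 0.20139 ≈ 62.1681 mm.

62.168 mm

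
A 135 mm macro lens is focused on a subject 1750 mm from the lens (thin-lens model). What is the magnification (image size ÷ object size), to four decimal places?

Thin lens: 1/f = 1/dₒ + 1/dᵢ → 1/dᵢ = 1/135 − 1/1750 = 0.0068360 mm⁻¹, so dᵢ ≈ 146.2848 mm.
Magnification m = dᵢ/dₒ = 146.2848/1750 ≈ 0.08359.

0.0836×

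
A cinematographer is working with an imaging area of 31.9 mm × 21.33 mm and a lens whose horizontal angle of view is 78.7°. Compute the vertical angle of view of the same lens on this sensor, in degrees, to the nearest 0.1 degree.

57.5°

From the horizontal AOV: f = 31.9 / (2·tan(39.35°)) = 31.9 / 1.63990 ≈ 19.4524 mm.
Vertical AOV = 2·arctan(21.33 / (2 × 19.4524)) = 2·arctan(0.54826) ≈ 57.4684°.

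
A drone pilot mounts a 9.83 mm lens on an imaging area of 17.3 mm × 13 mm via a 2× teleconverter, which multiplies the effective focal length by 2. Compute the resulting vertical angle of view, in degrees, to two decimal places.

Effective focal length f = 9.83 × 2 = 19.66 mm.
α = 2·arctan(13 / (2 × 19.66)) = 2·arctan(0.33062) ≈ 36.5899°.

36.59°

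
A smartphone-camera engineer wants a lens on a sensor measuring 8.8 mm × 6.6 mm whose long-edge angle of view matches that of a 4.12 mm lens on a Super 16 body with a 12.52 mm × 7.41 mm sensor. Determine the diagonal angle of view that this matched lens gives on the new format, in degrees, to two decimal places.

124.46°

Equal long-edge AOV ⇒ f₂ = f₁ · 8.8/12.52 = 4.12 × 0.70288 ≈ 2.8958 mm.
Sensor diagonal = √(8.8² + 6.6²) = √121.0000 ≈ 11.0000 mm.
Diagonal AOV on the new format = 2·arctan(11.0000 / (2 × 2.8958)) = 2·arctan(1.89927) ≈ 124.4648°.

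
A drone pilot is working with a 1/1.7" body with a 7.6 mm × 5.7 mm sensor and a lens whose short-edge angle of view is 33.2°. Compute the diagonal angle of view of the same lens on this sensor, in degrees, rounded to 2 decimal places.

52.84°

From the short-edge AOV: f = 5.7 / (2·tan(16.6°)) = 5.7 / 0.59623 ≈ 9.5601 mm.
Sensor diagonal = √(7.6² + 5.7²) = √90.2500 ≈ 9.5000 mm.
Diagonal AOV = 2·arctan(9.5000 / (2 × 9.5601)) = 2·arctan(0.49685) ≈ 52.8414°.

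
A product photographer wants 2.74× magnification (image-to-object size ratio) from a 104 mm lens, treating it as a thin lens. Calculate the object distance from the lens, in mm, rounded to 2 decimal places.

With m = dᵢ/dₒ and 1/f = 1/dₒ + 1/dᵢ, substituting dᵢ = m·dₒ gives 1/f = (1 + 1/m)/dₒ, hence dₒ = f·(1 + 1/m).
dₒ = 104 × (1 + 1/2.74) = 104 × 1.36496 ≈ 141.956 mm.

141.96 mm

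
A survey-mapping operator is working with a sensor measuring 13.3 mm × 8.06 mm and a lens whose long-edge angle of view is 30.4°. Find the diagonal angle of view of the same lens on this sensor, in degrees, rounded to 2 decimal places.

35.25°

From the long-edge AOV: f = 13.3 / (2·tan(15.2°)) = 13.3 / 0.54339 ≈ 24.4761 mm.
Sensor diagonal = √(13.3² + 8.06²) = √241.8536 ≈ 15.5516 mm.
Diagonal AOV = 2·arctan(15.5516 / (2 × 24.4761)) = 2·arctan(0.31769) ≈ 35.2491°.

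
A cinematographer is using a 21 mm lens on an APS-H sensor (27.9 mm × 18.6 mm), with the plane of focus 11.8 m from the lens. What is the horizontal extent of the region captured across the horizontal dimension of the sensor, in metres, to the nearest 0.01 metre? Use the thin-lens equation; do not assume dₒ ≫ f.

dₒ: 11.8 m = 11800 mm.
Similar triangles through the lens centre give W/dₒ = w/dᵢ; with 1/f = 1/dₒ + 1/dᵢ this gives W = w·(dₒ − f)/f.
W = 27.9 mm × (11800 − 21) / 21 = 27.9 × 560.9048 ≈ 15649.243 mm = 15.6492 m.

15.65 m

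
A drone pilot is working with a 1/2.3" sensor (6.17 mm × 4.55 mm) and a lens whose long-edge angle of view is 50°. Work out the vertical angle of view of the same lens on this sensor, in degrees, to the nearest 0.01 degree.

37.95°

From the long-edge AOV: f = 6.17 / (2·tan(25°)) = 6.17 / 0.93262 ≈ 6.6158 mm.
Vertical AOV = 2·arctan(4.55 / (2 × 6.6158)) = 2·arctan(0.34387) ≈ 37.9535°.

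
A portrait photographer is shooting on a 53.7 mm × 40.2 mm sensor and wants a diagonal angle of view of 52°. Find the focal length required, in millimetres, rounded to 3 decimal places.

Sensor diagonal = √(53.7² + 40.2²) = √4499.7300 ≈ 67.0800 mm.
From α = 2·arctan(d/2f) we get f = d / (2·tan(α/2)).
With d = 67.0800 mm and α/2 = 26°, tan(α/2) ≈ 0.48773, so f ≈ 67.0800 / 0.97547 ≈ 68.7672 mm.

68.767 mm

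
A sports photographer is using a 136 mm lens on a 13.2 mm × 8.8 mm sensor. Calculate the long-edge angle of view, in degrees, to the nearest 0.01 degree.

5.56°

Angle of view α = 2·arctan(w/2f) with w = 13.2 mm and f = 136 mm.
w/2f = 0.04853; arctan(0.04853) ≈ 2.7784°, so α ≈ 5.5567°.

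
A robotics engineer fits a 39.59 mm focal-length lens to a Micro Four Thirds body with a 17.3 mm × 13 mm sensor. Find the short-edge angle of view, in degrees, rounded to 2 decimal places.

18.65°

Angle of view α = 2·arctan(h/2f) with h = 13 mm and f = 39.59 mm.
h/2f = 0.16418; arctan(0.16418) ≈ 9.3238°, so α ≈ 18.6476°.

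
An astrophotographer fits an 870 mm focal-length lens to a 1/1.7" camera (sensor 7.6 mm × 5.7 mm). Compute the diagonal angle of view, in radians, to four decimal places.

Sensor diagonal = √(7.6² + 5.7²) = √90.2500 ≈ 9.5000 mm.
Angle of view α = 2·arctan(d/2f) with d = 9.5000 mm and f = 870 mm.
d/2f = 0.00546; arctan(0.00546) ≈ 0.0055 rad, so α ≈ 0.0109 rad.

0.0109 rad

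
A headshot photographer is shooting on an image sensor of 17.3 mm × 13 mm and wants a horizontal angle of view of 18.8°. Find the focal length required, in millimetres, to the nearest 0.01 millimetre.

52.25 mm

From α = 2·arctan(w/2f) we get f = w / (2·tan(α/2)).
With w = 17.3 mm and α/2 = 9.4°, tan(α/2) ≈ 0.16555, so f ≈ 17.3 / 0.33110 ≈ 52.2504 mm.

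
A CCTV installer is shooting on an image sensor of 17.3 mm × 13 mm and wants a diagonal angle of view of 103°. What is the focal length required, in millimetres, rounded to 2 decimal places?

Sensor diagonal = √(17.3² + 13²) = √468.2900 ≈ 21.6400 mm.
From α = 2·arctan(d/2f) we get f = d / (2·tan(α/2)).
With d = 21.6400 mm and α/2 = 51.5°, tan(α/2) ≈ 1.25717, so f ≈ 21.6400 / 2.51434 ≈ 8.6066 mm.

8.61 mm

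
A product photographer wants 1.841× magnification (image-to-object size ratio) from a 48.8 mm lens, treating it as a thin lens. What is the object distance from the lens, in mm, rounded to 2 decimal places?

75.31 mm

With m = dᵢ/dₒ and 1/f = 1/dₒ + 1/dᵢ, substituting dᵢ = m·dₒ gives 1/f = (1 + 1/m)/dₒ, hence dₒ = f·(1 + 1/m).
dₒ = 48.8 × (1 + 1/1.841) = 48.8 × 1.54318 ≈ 75.307 mm.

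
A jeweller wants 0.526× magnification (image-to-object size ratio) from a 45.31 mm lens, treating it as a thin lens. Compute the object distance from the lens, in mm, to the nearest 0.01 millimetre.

131.45 mm

With m = dᵢ/dₒ and 1/f = 1/dₒ + 1/dᵢ, substituting dᵢ = m·dₒ gives 1/f = (1 + 1/m)/dₒ, hence dₒ = f·(1 + 1/m).
dₒ = 45.31 × (1 + 1/0.526) = 45.31 × 2.90114 ≈ 131.451 mm.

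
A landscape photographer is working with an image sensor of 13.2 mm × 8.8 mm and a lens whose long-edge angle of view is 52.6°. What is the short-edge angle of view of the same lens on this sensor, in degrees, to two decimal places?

From the long-edge AOV: f = 13.2 / (2·tan(26.3°)) = 13.2 / 0.98846 ≈ 13.3541 mm.
Short-edge AOV = 2·arctan(8.8 / (2 × 13.3541)) = 2·arctan(0.32949) ≈ 36.4728°.

36.47°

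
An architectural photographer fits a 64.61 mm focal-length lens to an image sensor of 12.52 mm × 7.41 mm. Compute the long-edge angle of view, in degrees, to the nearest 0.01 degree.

Angle of view α = 2·arctan(w/2f) with w = 12.52 mm and f = 64.61 mm.
w/2f = 0.09689; arctan(0.09689) ≈ 5.5341°, so α ≈ 11.0681°.

11.07°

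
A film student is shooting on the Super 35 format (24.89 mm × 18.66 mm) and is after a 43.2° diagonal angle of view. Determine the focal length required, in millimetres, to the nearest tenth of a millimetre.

Sensor diagonal = √(24.89² + 18.66²) = √967.7077 ≈ 31.1080 mm.
From α = 2·arctan(d/2f) we get f = d / (2·tan(α/2)).
With d = 31.1080 mm and α/2 = 21.6°, tan(α/2) ≈ 0.39593, so f ≈ 31.1080 / 0.79186 ≈ 39.2849 mm.

39.3 mm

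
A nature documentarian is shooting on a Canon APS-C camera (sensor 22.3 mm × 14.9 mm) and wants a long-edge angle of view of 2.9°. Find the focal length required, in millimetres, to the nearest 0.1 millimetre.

440.5 mm

From α = 2·arctan(w/2f) we get f = w / (2·tan(α/2)).
With w = 22.3 mm and α/2 = 1.45°, tan(α/2) ≈ 0.02531, so f ≈ 22.3 / 0.05063 ≈ 440.4907 mm.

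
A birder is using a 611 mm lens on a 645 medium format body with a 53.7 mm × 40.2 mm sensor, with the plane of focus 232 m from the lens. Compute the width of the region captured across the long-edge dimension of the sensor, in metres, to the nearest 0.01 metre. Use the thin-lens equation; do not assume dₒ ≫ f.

20.34 m

dₒ: 232 m = 232000 mm.
Similar triangles through the lens centre give W/dₒ = w/dᵢ; with 1/f = 1/dₒ + 1/dᵢ this gives W = w·(dₒ − f)/f.
W = 53.7 mm × (232000 − 611) / 611 = 53.7 × 378.7054 ≈ 20336.480 mm = 20.3365 m.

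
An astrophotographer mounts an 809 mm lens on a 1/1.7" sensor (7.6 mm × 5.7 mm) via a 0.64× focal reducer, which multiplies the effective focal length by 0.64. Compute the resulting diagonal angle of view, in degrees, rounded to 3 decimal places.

Effective focal length f = 809 × 0.64 = 517.76 mm.
Sensor diagonal = √(7.6² + 5.7²) = √90.2500 ≈ 9.5000 mm.
α = 2·arctan(9.500 / (2 × 517.76)) = 2·arctan(0.00917) ≈ 1.0512°.

1.051°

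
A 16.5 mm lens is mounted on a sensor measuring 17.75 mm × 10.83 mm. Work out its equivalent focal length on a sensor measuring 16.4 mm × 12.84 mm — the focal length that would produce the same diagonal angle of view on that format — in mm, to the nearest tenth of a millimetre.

Sensor diagonal = √(17.75² + 10.83²) = √432.3514 ≈ 20.7931 mm.
Sensor diagonal = √(16.4² + 12.84²) = √433.8256 ≈ 20.8285 mm.
Equal angle of view means equal diagonal/f ratio, so f₂ = f₁ · (diagonal₂/diagonal₁) = 16.5 × 20.8285/20.7931.
f₂ = 16.5 × 1.00170 ≈ 16.528 mm.

16.5 mm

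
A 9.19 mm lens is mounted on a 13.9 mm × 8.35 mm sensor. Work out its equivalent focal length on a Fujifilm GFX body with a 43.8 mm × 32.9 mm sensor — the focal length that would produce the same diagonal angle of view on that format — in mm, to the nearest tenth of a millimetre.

31.0 mm

Sensor diagonal = √(13.9² + 8.35²) = √262.9325 ≈ 16.2152 mm.
Sensor diagonal = √(43.8² + 32.9²) = √3000.8500 ≈ 54.7800 mm.
Equal angle of view means equal diagonal/f ratio, so f₂ = f₁ · (diagonal₂/diagonal₁) = 9.19 × 54.7800/16.2152.
f₂ = 9.19 × 3.37831 ≈ 31.047 mm.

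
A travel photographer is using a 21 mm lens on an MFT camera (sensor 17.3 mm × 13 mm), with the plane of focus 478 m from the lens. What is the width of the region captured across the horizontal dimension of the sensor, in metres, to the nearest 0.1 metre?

393.8 m

dₒ: 478 m = 478000 mm.
Similar triangles through the lens centre give W/dₒ = w/dᵢ; with 1/f = 1/dₒ + 1/dᵢ this gives W = w·(dₒ − f)/f.
W = 17.3 mm × (478000 − 21) / 21 = 17.3 × 22760.9048 ≈ 393763.652 mm = 393.764 m.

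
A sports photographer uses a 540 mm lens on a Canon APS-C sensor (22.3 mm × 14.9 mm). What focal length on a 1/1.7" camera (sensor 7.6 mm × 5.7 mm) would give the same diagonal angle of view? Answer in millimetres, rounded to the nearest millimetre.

191 mm

Sensor diagonal = √(22.3² + 14.9²) = √719.3000 ≈ 26.8198 mm.
Sensor diagonal = √(7.6² + 5.7²) = √90.2500 ≈ 9.5000 mm.
Equal angle of view means equal diagonal/f ratio, so f₂ = f₁ · (diagonal₂/diagonal₁) = 540 × 9.5000/26.8198.
f₂ = 540 × 0.35422 ≈ 191.277 mm.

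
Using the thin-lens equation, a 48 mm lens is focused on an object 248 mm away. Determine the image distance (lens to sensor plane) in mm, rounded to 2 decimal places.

1/dᵢ = 1/f − 1/dₒ = 1/48 − 1/248 = 0.0168011 mm⁻¹.
dᵢ = 1/0.0168011 ≈ 59.5200 mm.

59.52 mm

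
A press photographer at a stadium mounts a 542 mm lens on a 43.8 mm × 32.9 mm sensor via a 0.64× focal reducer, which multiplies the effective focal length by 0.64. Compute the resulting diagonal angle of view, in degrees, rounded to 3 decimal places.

Effective focal length f = 542 × 0.64 = 346.88 mm.
Sensor diagonal = √(43.8² + 32.9²) = √3000.8500 ≈ 54.7800 mm.
α = 2·arctan(54.780 / (2 × 346.88)) = 2·arctan(0.07896) ≈ 9.0295°.

9.030°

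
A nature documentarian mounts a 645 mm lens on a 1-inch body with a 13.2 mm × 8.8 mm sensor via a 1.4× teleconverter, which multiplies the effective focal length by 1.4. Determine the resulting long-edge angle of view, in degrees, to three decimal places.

0.838°

Effective focal length f = 645 × 1.4 = 903 mm.
α = 2·arctan(13.2 / (2 × 903)) = 2·arctan(0.00731) ≈ 0.8375°.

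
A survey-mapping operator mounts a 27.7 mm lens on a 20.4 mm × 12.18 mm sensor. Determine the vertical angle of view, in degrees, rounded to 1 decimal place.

24.8°

Angle of view α = 2·arctan(h/2f) with h = 12.18 mm and f = 27.7 mm.
h/2f = 0.21986; arctan(0.21986) ≈ 12.3995°, so α ≈ 24.7991°.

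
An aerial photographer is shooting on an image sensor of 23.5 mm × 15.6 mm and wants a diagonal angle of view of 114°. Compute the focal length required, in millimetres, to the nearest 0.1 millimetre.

9.2 mm

Sensor diagonal = √(23.5² + 15.6²) = √795.6100 ≈ 28.2066 mm.
From α = 2·arctan(d/2f) we get f = d / (2·tan(α/2)).
With d = 28.2066 mm and α/2 = 57°, tan(α/2) ≈ 1.53986, so f ≈ 28.2066 / 3.07973 ≈ 9.1588 mm.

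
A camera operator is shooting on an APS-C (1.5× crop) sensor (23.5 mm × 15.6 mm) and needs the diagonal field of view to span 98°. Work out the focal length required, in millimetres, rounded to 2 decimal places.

12.26 mm

Sensor diagonal = √(23.5² + 15.6²) = √795.6100 ≈ 28.2066 mm.
From α = 2·arctan(d/2f) we get f = d / (2·tan(α/2)).
With d = 28.2066 mm and α/2 = 49°, tan(α/2) ≈ 1.15037, so f ≈ 28.2066 / 2.30074 ≈ 12.2598 mm.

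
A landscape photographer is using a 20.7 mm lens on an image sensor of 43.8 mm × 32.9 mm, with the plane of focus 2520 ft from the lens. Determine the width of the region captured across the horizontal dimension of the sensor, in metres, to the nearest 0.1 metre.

dₒ: 2520 ft × 304.8 mm/ft = 768095.98 mm.
Similar triangles through the lens centre give W/dₒ = w/dᵢ; with 1/f = 1/dₒ + 1/dᵢ this gives W = w·(dₒ − f)/f.
W = 43.8 mm × (768096 − 20.7) / 20.7 = 43.8 × 37105.0858 ≈ 1625202.757 mm = 1625.2 m.

1625.2 m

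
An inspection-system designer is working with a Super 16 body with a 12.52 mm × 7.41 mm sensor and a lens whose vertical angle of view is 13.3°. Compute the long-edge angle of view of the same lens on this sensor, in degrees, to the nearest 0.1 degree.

From the vertical AOV: f = 7.41 / (2·tan(6.65°)) = 7.41 / 0.23318 ≈ 31.7785 mm.
Long-edge AOV = 2·arctan(12.52 / (2 × 31.7785)) = 2·arctan(0.19699) ≈ 22.2879°.

22.3°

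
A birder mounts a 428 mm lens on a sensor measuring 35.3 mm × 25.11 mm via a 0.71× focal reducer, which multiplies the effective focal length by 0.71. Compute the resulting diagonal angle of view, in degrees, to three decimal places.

Effective focal length f = 428 × 0.71 = 303.88 mm.
Sensor diagonal = √(35.3² + 25.11²) = √1876.6021 ≈ 43.3198 mm.
α = 2·arctan(43.320 / (2 × 303.88)) = 2·arctan(0.07128) ≈ 8.1540°.

8.154°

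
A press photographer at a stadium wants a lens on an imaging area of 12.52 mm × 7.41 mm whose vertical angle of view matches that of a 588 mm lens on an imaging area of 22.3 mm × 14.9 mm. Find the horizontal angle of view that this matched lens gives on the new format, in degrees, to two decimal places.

Equal vertical AOV ⇒ f₂ = f₁ · 7.41/14.9 = 588 × 0.49732 ≈ 292.4215 mm.
Horizontal AOV on the new format = 2·arctan(12.52 / (2 × 292.4215)) = 2·arctan(0.02141) ≈ 2.4527°.

2.45°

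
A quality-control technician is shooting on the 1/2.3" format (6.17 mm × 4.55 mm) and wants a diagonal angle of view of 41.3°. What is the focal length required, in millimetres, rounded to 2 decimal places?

Sensor diagonal = √(6.17² + 4.55²) = √58.7714 ≈ 7.6663 mm.
From α = 2·arctan(d/2f) we get f = d / (2·tan(α/2)).
With d = 7.6663 mm and α/2 = 20.65°, tan(α/2) ≈ 0.37687, so f ≈ 7.6663 / 0.75374 ≈ 10.1709 mm.

10.17 mm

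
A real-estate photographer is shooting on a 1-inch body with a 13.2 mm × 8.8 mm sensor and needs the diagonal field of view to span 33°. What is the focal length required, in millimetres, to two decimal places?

Sensor diagonal = √(13.2² + 8.8²) = √251.6800 ≈ 15.8644 mm.
From α = 2·arctan(d/2f) we get f = d / (2·tan(α/2)).
With d = 15.8644 mm and α/2 = 16.5°, tan(α/2) ≈ 0.29621, so f ≈ 15.8644 / 0.59243 ≈ 26.7787 mm.

26.78 mm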